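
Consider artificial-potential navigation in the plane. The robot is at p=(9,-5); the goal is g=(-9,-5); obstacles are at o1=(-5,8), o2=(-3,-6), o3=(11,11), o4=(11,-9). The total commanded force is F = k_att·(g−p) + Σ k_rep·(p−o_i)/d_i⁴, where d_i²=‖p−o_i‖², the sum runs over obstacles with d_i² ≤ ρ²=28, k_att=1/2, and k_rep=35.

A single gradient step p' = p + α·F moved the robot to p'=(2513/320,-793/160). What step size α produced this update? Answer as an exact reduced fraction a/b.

α = 1/8

F_att = 1/2·(g−p) = 1/2·(-18,0) = (-9.0000,0.0000)
o1: d²=365 > ρ²=28 → inactive
o2: d²=145 > ρ²=28 → inactive
o3: d²=260 > ρ²=28 → inactive
o4: d²=20 ≤ ρ²=28; F_rep = 35·(-2,4)/20² = (-0.1750,0.3500)
F = F_att + ΣF_rep = (-9.1750,0.3500)
Δp = p'−p = (-1.1469,0.0437); α = Δx/Fx = (-367/320) / (-367/40) = 1/8
check: Δy/Fy = (7/160) / (7/20) = 1/8 ✓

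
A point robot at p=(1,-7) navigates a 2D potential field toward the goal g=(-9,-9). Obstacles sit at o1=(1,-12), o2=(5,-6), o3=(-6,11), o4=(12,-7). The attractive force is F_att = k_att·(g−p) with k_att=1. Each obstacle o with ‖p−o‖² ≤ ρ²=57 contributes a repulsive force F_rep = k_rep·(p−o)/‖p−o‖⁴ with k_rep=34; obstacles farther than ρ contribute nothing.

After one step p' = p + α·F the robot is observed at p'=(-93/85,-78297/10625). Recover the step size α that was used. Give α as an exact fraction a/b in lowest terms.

α = 1/5

F_att = 1·(g−p) = 1·(-10,-2) = (-10.0000,-2.0000)
o1: d²=25 ≤ ρ²=57; F_rep = 34·(0,5)/25² = (0.0000,0.2720)
o2: d²=17 ≤ ρ²=57; F_rep = 34·(-4,-1)/17² = (-0.4706,-0.1176)
o3: d²=373 > ρ²=57 → inactive
o4: d²=121 > ρ²=57 → inactive
F = F_att + ΣF_rep = (-10.4706,-1.8456)
Δp = p'−p = (-2.0941,-0.3691); α = Δx/Fx = (-178/85) / (-178/17) = 1/5
check: Δy/Fy = (-3922/10625) / (-3922/2125) = 1/5 ✓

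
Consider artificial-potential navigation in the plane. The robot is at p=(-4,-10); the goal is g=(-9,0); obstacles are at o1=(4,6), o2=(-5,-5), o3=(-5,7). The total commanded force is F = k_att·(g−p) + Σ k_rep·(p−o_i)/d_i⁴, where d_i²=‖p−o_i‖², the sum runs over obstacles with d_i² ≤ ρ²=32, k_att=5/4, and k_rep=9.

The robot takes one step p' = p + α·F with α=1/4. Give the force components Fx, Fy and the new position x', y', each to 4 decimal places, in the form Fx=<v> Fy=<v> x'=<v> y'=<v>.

F_att = 5/4·(g−p) = 5/4·(-5,10) = (-6.2500,12.5000)
o1: d²=320 > ρ²=32 → inactive
o2: d²=26 ≤ ρ²=32; F_rep = 9·(1,-5)/26² = (0.0133,-0.0666)
o3: d²=290 > ρ²=32 → inactive
F = F_att + ΣF_rep = (-6.2367,12.4334)
p' = p + 1/4·F = (-5.5592,-6.8916)

Fx=-6.2367 Fy=12.4334 x'=-5.5592 y'=-6.8916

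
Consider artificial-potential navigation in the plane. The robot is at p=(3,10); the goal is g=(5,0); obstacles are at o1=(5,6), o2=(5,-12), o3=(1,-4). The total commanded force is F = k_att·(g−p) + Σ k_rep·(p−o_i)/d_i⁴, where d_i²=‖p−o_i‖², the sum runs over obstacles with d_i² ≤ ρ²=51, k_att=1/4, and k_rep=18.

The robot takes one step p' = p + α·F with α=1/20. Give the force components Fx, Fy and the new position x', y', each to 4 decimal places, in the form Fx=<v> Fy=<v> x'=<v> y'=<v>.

F_att = 1/4·(g−p) = 1/4·(2,-10) = (0.5000,-2.5000)
o1: d²=20 ≤ ρ²=51; F_rep = 18·(-2,4)/20² = (-0.0900,0.1800)
o2: d²=488 > ρ²=51 → inactive
o3: d²=200 > ρ²=51 → inactive
F = F_att + ΣF_rep = (0.4100,-2.3200)
p' = p + 1/20·F = (3.0205,9.8840)

Fx=0.4100 Fy=-2.3200 x'=3.0205 y'=9.8840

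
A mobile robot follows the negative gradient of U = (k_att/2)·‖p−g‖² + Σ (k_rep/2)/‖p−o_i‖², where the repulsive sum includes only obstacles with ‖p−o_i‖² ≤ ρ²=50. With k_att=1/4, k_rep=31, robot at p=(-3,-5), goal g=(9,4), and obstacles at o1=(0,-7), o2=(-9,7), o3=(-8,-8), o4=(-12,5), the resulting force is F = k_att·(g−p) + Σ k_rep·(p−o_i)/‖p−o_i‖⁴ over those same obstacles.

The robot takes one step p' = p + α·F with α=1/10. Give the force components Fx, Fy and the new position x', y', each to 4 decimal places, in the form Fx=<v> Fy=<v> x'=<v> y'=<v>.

F_att = 1/4·(g−p) = 1/4·(12,9) = (3.0000,2.2500)
o1: d²=13 ≤ ρ²=50; F_rep = 31·(-3,2)/13² = (-0.5503,0.3669)
o2: d²=180 > ρ²=50 → inactive
o3: d²=34 ≤ ρ²=50; F_rep = 31·(5,3)/34² = (0.1341,0.0804)
o4: d²=181 > ρ²=50 → inactive
F = F_att + ΣF_rep = (2.5838,2.6973)
p' = p + 1/10·F = (-2.7416,-4.7303)

Fx=2.5838 Fy=2.6973 x'=-2.7416 y'=-4.7303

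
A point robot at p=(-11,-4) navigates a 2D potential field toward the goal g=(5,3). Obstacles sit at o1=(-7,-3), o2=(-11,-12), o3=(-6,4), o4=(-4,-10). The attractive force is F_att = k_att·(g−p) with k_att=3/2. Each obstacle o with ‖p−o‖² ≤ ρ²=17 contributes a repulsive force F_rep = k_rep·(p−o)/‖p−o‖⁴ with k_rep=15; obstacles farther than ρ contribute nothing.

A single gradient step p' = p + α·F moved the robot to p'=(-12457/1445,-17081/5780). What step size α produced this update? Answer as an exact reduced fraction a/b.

α = 1/10

F_att = 3/2·(g−p) = 3/2·(16,7) = (24.0000,10.5000)
o1: d²=17 ≤ ρ²=17; F_rep = 15·(-4,-1)/17² = (-0.2076,-0.0519)
o2: d²=64 > ρ²=17 → inactive
o3: d²=89 > ρ²=17 → inactive
o4: d²=85 > ρ²=17 → inactive
F = F_att + ΣF_rep = (23.7924,10.4481)
Δp = p'−p = (2.3792,1.0448); α = Δx/Fx = (3438/1445) / (6876/289) = 1/10
check: Δy/Fy = (6039/5780) / (6039/578) = 1/10 ✓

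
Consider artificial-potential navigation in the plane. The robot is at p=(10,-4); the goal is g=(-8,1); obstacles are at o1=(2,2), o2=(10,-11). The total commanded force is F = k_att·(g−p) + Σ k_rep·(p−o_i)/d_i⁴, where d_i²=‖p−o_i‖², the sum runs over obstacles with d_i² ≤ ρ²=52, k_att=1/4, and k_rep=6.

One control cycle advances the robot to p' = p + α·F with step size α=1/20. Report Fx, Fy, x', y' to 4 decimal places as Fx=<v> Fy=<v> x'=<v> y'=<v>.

F_att = 1/4·(g−p) = 1/4·(-18,5) = (-4.5000,1.2500)
o1: d²=100 > ρ²=52 → inactive
o2: d²=49 ≤ ρ²=52; F_rep = 6·(0,7)/49² = (0.0000,0.0175)
F = F_att + ΣF_rep = (-4.5000,1.2675)
p' = p + 1/20·F = (9.7750,-3.9366)

Fx=-4.5000 Fy=1.2675 x'=9.7750 y'=-3.9366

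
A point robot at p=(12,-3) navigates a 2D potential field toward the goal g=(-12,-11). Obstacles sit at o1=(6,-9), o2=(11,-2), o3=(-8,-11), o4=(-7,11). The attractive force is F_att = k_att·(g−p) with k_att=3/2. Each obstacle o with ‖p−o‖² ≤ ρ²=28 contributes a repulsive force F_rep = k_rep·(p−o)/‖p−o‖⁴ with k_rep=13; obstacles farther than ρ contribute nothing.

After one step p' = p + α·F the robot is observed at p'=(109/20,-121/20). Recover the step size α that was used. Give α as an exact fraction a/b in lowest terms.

F_att = 3/2·(g−p) = 3/2·(-24,-8) = (-36.0000,-12.0000)
o1: d²=72 > ρ²=28 → inactive
o2: d²=2 ≤ ρ²=28; F_rep = 13·(1,-1)/2² = (3.2500,-3.2500)
o3: d²=464 > ρ²=28 → inactive
o4: d²=557 > ρ²=28 → inactive
F = F_att + ΣF_rep = (-32.7500,-15.2500)
Δp = p'−p = (-6.5500,-3.0500); α = Δx/Fx = (-131/20) / (-131/4) = 1/5
check: Δy/Fy = (-61/20) / (-61/4) = 1/5 ✓

α = 1/5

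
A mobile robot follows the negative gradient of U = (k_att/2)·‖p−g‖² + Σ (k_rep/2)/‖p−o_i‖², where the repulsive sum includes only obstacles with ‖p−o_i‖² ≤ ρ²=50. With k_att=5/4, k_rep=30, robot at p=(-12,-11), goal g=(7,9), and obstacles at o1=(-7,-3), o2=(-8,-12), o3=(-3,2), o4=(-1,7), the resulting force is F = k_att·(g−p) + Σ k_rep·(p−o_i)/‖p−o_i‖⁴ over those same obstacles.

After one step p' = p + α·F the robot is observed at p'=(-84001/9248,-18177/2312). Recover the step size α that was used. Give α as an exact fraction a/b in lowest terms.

α = 1/8

F_att = 5/4·(g−p) = 5/4·(19,20) = (23.7500,25.0000)
o1: d²=89 > ρ²=50 → inactive
o2: d²=17 ≤ ρ²=50; F_rep = 30·(-4,1)/17² = (-0.4152,0.1038)
o3: d²=250 > ρ²=50 → inactive
o4: d²=445 > ρ²=50 → inactive
F = F_att + ΣF_rep = (23.3348,25.1038)
Δp = p'−p = (2.9168,3.1380); α = Δx/Fx = (26975/9248) / (26975/1156) = 1/8
check: Δy/Fy = (7255/2312) / (7255/289) = 1/8 ✓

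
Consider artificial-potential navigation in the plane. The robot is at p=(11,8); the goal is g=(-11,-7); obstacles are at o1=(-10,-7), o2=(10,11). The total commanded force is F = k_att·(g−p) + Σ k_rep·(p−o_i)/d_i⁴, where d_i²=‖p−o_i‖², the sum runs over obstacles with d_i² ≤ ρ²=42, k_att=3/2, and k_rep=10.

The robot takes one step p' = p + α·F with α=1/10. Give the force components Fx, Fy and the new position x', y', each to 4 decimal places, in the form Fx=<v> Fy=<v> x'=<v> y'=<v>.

Fx=-32.9000 Fy=-22.8000 x'=7.7100 y'=5.7200

F_att = 3/2·(g−p) = 3/2·(-22,-15) = (-33.0000,-22.5000)
o1: d²=666 > ρ²=42 → inactive
o2: d²=10 ≤ ρ²=42; F_rep = 10·(1,-3)/10² = (0.1000,-0.3000)
F = F_att + ΣF_rep = (-32.9000,-22.8000)
p' = p + 1/10·F = (7.7100,5.7200)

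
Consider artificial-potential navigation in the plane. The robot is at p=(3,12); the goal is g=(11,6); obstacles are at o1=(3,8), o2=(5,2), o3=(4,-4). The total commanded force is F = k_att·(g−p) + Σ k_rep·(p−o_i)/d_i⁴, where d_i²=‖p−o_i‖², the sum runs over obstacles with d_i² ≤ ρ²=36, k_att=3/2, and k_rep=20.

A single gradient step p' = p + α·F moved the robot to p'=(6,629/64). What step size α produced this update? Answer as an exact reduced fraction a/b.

α = 1/4

F_att = 3/2·(g−p) = 3/2·(8,-6) = (12.0000,-9.0000)
o1: d²=16 ≤ ρ²=36; F_rep = 20·(0,4)/16² = (0.0000,0.3125)
o2: d²=104 > ρ²=36 → inactive
o3: d²=257 > ρ²=36 → inactive
F = F_att + ΣF_rep = (12.0000,-8.6875)
Δp = p'−p = (3.0000,-2.1719); α = Δx/Fx = (3) / (12) = 1/4
check: Δy/Fy = (-139/64) / (-139/16) = 1/4 ✓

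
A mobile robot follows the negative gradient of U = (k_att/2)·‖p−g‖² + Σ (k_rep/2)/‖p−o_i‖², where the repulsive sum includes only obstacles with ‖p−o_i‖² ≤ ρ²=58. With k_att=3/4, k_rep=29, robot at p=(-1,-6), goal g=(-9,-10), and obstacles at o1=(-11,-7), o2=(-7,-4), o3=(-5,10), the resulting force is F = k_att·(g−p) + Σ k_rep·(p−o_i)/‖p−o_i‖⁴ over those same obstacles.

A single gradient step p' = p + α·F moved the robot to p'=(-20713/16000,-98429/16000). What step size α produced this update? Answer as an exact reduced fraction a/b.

F_att = 3/4·(g−p) = 3/4·(-8,-4) = (-6.0000,-3.0000)
o1: d²=101 > ρ²=58 → inactive
o2: d²=40 ≤ ρ²=58; F_rep = 29·(6,-2)/40² = (0.1087,-0.0362)
o3: d²=272 > ρ²=58 → inactive
F = F_att + ΣF_rep = (-5.8913,-3.0362)
Δp = p'−p = (-0.2946,-0.1518); α = Δx/Fx = (-4713/16000) / (-4713/800) = 1/20
check: Δy/Fy = (-2429/16000) / (-2429/800) = 1/20 ✓

α = 1/20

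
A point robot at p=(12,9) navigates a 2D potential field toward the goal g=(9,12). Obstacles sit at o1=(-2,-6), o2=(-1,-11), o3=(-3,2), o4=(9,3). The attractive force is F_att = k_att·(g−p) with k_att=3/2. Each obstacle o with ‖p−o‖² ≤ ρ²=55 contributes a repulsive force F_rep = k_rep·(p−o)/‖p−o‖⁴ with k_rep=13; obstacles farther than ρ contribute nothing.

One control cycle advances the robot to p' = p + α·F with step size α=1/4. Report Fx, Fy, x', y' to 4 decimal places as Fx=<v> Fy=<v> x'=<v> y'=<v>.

Fx=-4.4807 Fy=4.5385 x'=10.8798 y'=10.1346

F_att = 3/2·(g−p) = 3/2·(-3,3) = (-4.5000,4.5000)
o1: d²=421 > ρ²=55 → inactive
o2: d²=569 > ρ²=55 → inactive
o3: d²=274 > ρ²=55 → inactive
o4: d²=45 ≤ ρ²=55; F_rep = 13·(3,6)/45² = (0.0193,0.0385)
F = F_att + ΣF_rep = (-4.4807,4.5385)
p' = p + 1/4·F = (10.8798,10.1346)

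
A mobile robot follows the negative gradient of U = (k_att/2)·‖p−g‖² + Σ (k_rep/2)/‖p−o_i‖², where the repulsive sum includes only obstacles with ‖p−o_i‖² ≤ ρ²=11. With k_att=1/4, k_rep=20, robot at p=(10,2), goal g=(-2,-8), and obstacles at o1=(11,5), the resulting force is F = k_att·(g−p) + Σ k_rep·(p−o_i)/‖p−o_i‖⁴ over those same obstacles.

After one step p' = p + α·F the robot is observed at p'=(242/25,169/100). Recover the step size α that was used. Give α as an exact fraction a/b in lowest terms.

α = 1/10

F_att = 1/4·(g−p) = 1/4·(-12,-10) = (-3.0000,-2.5000)
o1: d²=10 ≤ ρ²=11; F_rep = 20·(-1,-3)/10² = (-0.2000,-0.6000)
F = F_att + ΣF_rep = (-3.2000,-3.1000)
Δp = p'−p = (-0.3200,-0.3100); α = Δx/Fx = (-8/25) / (-16/5) = 1/10
check: Δy/Fy = (-31/100) / (-31/10) = 1/10 ✓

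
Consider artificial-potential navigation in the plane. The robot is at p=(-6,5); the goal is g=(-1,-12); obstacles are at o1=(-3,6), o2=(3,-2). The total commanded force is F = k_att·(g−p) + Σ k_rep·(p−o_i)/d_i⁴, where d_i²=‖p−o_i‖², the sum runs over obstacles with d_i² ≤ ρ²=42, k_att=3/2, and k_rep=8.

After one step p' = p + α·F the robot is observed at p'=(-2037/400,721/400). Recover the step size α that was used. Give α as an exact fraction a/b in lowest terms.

F_att = 3/2·(g−p) = 3/2·(5,-17) = (7.5000,-25.5000)
o1: d²=10 ≤ ρ²=42; F_rep = 8·(-3,-1)/10² = (-0.2400,-0.0800)
o2: d²=130 > ρ²=42 → inactive
F = F_att + ΣF_rep = (7.2600,-25.5800)
Δp = p'−p = (0.9075,-3.1975); α = Δx/Fx = (363/400) / (363/50) = 1/8
check: Δy/Fy = (-1279/400) / (-1279/50) = 1/8 ✓

α = 1/8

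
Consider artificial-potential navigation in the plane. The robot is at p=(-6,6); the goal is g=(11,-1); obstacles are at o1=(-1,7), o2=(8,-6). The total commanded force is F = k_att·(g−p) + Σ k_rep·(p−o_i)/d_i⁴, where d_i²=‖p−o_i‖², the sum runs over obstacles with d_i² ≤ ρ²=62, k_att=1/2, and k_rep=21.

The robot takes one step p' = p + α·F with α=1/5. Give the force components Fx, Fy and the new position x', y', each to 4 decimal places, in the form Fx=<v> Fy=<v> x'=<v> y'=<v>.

F_att = 1/2·(g−p) = 1/2·(17,-7) = (8.5000,-3.5000)
o1: d²=26 ≤ ρ²=62; F_rep = 21·(-5,-1)/26² = (-0.1553,-0.0311)
o2: d²=340 > ρ²=62 → inactive
F = F_att + ΣF_rep = (8.3447,-3.5311)
p' = p + 1/5·F = (-4.3311,5.2938)

Fx=8.3447 Fy=-3.5311 x'=-4.3311 y'=5.2938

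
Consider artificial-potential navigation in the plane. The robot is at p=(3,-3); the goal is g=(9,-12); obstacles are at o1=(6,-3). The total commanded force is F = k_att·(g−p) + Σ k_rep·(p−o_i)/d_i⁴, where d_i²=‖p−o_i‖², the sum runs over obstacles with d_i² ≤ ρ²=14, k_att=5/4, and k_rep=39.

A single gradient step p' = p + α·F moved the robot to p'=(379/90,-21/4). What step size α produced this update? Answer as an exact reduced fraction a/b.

α = 1/5

F_att = 5/4·(g−p) = 5/4·(6,-9) = (7.5000,-11.2500)
o1: d²=9 ≤ ρ²=14; F_rep = 39·(-3,0)/9² = (-1.4444,0.0000)
F = F_att + ΣF_rep = (6.0556,-11.2500)
Δp = p'−p = (1.2111,-2.2500); α = Δx/Fx = (109/90) / (109/18) = 1/5
check: Δy/Fy = (-9/4) / (-45/4) = 1/5 ✓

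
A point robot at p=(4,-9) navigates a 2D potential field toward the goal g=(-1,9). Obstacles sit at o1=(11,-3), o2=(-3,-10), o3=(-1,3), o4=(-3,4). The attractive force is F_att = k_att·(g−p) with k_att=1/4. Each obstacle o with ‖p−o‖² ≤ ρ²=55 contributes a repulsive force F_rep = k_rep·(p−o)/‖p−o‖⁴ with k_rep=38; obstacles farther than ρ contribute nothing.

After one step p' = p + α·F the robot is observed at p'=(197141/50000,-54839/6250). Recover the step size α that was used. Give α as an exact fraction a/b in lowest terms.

α = 1/20

F_att = 1/4·(g−p) = 1/4·(-5,18) = (-1.2500,4.5000)
o1: d²=85 > ρ²=55 → inactive
o2: d²=50 ≤ ρ²=55; F_rep = 38·(7,1)/50² = (0.1064,0.0152)
o3: d²=169 > ρ²=55 → inactive
o4: d²=218 > ρ²=55 → inactive
F = F_att + ΣF_rep = (-1.1436,4.5152)
Δp = p'−p = (-0.0572,0.2258); α = Δx/Fx = (-2859/50000) / (-2859/2500) = 1/20
check: Δy/Fy = (1411/6250) / (2822/625) = 1/20 ✓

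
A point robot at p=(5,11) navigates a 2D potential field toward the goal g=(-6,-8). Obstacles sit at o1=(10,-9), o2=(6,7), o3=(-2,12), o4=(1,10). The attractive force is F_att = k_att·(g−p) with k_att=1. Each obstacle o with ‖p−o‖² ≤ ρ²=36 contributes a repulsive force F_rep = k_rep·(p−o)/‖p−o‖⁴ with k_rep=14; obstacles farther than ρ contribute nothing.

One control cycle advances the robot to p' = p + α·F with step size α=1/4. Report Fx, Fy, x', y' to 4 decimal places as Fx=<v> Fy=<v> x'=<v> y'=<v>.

Fx=-10.8547 Fy=-18.7578 x'=2.2863 y'=6.3106

F_att = 1·(g−p) = 1·(-11,-19) = (-11.0000,-19.0000)
o1: d²=425 > ρ²=36 → inactive
o2: d²=17 ≤ ρ²=36; F_rep = 14·(-1,4)/17² = (-0.0484,0.1938)
o3: d²=50 > ρ²=36 → inactive
o4: d²=17 ≤ ρ²=36; F_rep = 14·(4,1)/17² = (0.1938,0.0484)
F = F_att + ΣF_rep = (-10.8547,-18.7578)
p' = p + 1/4·F = (2.2863,6.3106)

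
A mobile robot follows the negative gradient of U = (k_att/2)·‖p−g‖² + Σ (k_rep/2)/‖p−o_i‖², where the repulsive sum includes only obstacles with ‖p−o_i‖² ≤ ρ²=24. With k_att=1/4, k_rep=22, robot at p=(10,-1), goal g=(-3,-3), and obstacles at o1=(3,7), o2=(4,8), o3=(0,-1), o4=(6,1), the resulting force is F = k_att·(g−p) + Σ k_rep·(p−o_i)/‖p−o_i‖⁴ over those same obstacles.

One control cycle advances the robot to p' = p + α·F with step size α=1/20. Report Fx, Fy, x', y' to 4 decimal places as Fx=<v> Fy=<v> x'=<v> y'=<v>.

Fx=-3.0300 Fy=-0.6100 x'=9.8485 y'=-1.0305

F_att = 1/4·(g−p) = 1/4·(-13,-2) = (-3.2500,-0.5000)
o1: d²=113 > ρ²=24 → inactive
o2: d²=117 > ρ²=24 → inactive
o3: d²=100 > ρ²=24 → inactive
o4: d²=20 ≤ ρ²=24; F_rep = 22·(4,-2)/20² = (0.2200,-0.1100)
F = F_att + ΣF_rep = (-3.0300,-0.6100)
p' = p + 1/20·F = (9.8485,-1.0305)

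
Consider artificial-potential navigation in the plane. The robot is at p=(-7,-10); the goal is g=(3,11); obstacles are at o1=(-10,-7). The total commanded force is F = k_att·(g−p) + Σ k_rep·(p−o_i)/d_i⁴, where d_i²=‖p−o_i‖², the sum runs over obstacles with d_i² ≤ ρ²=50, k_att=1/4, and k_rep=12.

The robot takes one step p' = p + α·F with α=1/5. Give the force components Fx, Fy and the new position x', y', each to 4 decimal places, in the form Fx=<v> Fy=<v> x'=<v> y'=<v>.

Fx=2.6111 Fy=5.1389 x'=-6.4778 y'=-8.9722

F_att = 1/4·(g−p) = 1/4·(10,21) = (2.5000,5.2500)
o1: d²=18 ≤ ρ²=50; F_rep = 12·(3,-3)/18² = (0.1111,-0.1111)
F = F_att + ΣF_rep = (2.6111,5.1389)
p' = p + 1/5·F = (-6.4778,-8.9722)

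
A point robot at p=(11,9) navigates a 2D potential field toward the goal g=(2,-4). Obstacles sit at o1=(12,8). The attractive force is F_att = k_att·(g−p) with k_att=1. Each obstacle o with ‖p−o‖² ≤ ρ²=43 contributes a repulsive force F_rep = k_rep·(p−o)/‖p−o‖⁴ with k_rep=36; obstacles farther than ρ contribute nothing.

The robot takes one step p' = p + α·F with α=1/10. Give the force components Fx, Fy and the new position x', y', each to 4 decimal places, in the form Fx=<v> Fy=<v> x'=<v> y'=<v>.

F_att = 1·(g−p) = 1·(-9,-13) = (-9.0000,-13.0000)
o1: d²=2 ≤ ρ²=43; F_rep = 36·(-1,1)/2² = (-9.0000,9.0000)
F = F_att + ΣF_rep = (-18.0000,-4.0000)
p' = p + 1/10·F = (9.2000,8.6000)

Fx=-18.0000 Fy=-4.0000 x'=9.2000 y'=8.6000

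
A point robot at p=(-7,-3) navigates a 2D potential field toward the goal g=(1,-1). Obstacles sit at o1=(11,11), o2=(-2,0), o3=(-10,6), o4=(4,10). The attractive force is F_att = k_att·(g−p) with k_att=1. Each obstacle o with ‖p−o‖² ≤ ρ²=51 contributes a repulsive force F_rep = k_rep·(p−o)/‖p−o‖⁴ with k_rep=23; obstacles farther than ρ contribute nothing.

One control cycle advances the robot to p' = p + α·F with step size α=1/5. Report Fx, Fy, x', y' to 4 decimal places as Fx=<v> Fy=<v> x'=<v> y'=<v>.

F_att = 1·(g−p) = 1·(8,2) = (8.0000,2.0000)
o1: d²=520 > ρ²=51 → inactive
o2: d²=34 ≤ ρ²=51; F_rep = 23·(-5,-3)/34² = (-0.0995,-0.0597)
o3: d²=90 > ρ²=51 → inactive
o4: d²=290 > ρ²=51 → inactive
F = F_att + ΣF_rep = (7.9005,1.9403)
p' = p + 1/5·F = (-5.4199,-2.6119)

Fx=7.9005 Fy=1.9403 x'=-5.4199 y'=-2.6119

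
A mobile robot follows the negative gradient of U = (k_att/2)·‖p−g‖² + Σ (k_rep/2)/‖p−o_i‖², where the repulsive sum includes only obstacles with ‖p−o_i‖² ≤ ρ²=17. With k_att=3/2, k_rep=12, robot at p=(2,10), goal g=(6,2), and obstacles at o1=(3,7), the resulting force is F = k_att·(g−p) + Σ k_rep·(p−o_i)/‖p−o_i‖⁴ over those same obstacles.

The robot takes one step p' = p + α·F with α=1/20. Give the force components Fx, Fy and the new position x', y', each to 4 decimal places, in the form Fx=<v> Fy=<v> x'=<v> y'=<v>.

F_att = 3/2·(g−p) = 3/2·(4,-8) = (6.0000,-12.0000)
o1: d²=10 ≤ ρ²=17; F_rep = 12·(-1,3)/10² = (-0.1200,0.3600)
F = F_att + ΣF_rep = (5.8800,-11.6400)
p' = p + 1/20·F = (2.2940,9.4180)

Fx=5.8800 Fy=-11.6400 x'=2.2940 y'=9.4180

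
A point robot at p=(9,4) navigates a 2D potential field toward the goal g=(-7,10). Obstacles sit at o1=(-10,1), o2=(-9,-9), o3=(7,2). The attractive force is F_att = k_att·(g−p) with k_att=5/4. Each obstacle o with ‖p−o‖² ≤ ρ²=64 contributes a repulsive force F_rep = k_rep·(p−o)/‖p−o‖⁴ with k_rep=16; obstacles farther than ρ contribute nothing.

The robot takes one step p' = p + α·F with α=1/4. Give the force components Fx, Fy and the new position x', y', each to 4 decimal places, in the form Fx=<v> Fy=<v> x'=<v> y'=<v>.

Fx=-19.5000 Fy=8.0000 x'=4.1250 y'=6.0000

F_att = 5/4·(g−p) = 5/4·(-16,6) = (-20.0000,7.5000)
o1: d²=370 > ρ²=64 → inactive
o2: d²=493 > ρ²=64 → inactive
o3: d²=8 ≤ ρ²=64; F_rep = 16·(2,2)/8² = (0.5000,0.5000)
F = F_att + ΣF_rep = (-19.5000,8.0000)
p' = p + 1/4·F = (4.1250,6.0000)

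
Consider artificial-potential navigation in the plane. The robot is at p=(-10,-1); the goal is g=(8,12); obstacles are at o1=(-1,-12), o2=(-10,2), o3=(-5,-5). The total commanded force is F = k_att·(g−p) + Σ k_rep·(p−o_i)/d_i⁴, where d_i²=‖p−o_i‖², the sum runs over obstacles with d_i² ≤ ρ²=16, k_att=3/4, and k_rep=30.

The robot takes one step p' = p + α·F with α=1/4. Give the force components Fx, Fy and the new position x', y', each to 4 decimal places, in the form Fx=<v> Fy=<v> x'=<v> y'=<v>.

Fx=13.5000 Fy=8.6389 x'=-6.6250 y'=1.1597

F_att = 3/4·(g−p) = 3/4·(18,13) = (13.5000,9.7500)
o1: d²=202 > ρ²=16 → inactive
o2: d²=9 ≤ ρ²=16; F_rep = 30·(0,-3)/9² = (0.0000,-1.1111)
o3: d²=41 > ρ²=16 → inactive
F = F_att + ΣF_rep = (13.5000,8.6389)
p' = p + 1/4·F = (-6.6250,1.1597)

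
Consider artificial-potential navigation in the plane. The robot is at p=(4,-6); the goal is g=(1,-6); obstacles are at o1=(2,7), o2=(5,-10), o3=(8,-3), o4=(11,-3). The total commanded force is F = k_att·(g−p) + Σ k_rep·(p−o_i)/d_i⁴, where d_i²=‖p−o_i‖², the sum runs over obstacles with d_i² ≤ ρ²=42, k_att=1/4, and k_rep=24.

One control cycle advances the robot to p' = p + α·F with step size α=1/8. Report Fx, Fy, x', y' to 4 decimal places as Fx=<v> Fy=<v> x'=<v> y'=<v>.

F_att = 1/4·(g−p) = 1/4·(-3,0) = (-0.7500,0.0000)
o1: d²=173 > ρ²=42 → inactive
o2: d²=17 ≤ ρ²=42; F_rep = 24·(-1,4)/17² = (-0.0830,0.3322)
o3: d²=25 ≤ ρ²=42; F_rep = 24·(-4,-3)/25² = (-0.1536,-0.1152)
o4: d²=58 > ρ²=42 → inactive
F = F_att + ΣF_rep = (-0.9866,0.2170)
p' = p + 1/8·F = (3.8767,-5.9729)

Fx=-0.9866 Fy=0.2170 x'=3.8767 y'=-5.9729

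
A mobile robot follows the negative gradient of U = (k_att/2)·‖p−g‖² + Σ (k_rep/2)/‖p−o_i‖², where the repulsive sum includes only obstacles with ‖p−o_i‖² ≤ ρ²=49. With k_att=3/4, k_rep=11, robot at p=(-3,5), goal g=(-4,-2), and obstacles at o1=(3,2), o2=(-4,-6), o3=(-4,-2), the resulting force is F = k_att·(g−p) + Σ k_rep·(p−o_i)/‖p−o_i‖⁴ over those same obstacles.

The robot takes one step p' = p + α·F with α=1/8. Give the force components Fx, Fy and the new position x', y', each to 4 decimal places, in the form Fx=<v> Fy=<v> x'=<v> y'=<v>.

F_att = 3/4·(g−p) = 3/4·(-1,-7) = (-0.7500,-5.2500)
o1: d²=45 ≤ ρ²=49; F_rep = 11·(-6,3)/45² = (-0.0326,0.0163)
o2: d²=122 > ρ²=49 → inactive
o3: d²=50 > ρ²=49 → inactive
F = F_att + ΣF_rep = (-0.7826,-5.2337)
p' = p + 1/8·F = (-3.0978,4.3458)

Fx=-0.7826 Fy=-5.2337 x'=-3.0978 y'=4.3458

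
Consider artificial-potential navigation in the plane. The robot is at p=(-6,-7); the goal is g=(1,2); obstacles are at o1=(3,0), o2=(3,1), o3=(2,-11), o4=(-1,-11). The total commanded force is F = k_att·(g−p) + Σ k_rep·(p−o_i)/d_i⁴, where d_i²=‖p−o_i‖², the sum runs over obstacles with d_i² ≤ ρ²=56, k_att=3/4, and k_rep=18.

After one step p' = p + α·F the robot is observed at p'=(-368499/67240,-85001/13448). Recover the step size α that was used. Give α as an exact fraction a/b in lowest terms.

F_att = 3/4·(g−p) = 3/4·(7,9) = (5.2500,6.7500)
o1: d²=130 > ρ²=56 → inactive
o2: d²=145 > ρ²=56 → inactive
o3: d²=80 > ρ²=56 → inactive
o4: d²=41 ≤ ρ²=56; F_rep = 18·(-5,4)/41² = (-0.0535,0.0428)
F = F_att + ΣF_rep = (5.1965,6.7928)
Δp = p'−p = (0.5196,0.6793); α = Δx/Fx = (34941/67240) / (34941/6724) = 1/10
check: Δy/Fy = (9135/13448) / (45675/6724) = 1/10 ✓

α = 1/10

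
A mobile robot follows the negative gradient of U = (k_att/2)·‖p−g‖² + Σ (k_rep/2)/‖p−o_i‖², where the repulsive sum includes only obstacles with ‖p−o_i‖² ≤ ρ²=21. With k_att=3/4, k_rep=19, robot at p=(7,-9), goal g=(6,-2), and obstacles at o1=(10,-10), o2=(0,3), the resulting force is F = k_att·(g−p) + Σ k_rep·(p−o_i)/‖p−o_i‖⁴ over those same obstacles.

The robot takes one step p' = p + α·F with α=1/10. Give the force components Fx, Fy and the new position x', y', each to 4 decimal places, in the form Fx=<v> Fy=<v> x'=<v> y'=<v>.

Fx=-1.3200 Fy=5.4400 x'=6.8680 y'=-8.4560

F_att = 3/4·(g−p) = 3/4·(-1,7) = (-0.7500,5.2500)
o1: d²=10 ≤ ρ²=21; F_rep = 19·(-3,1)/10² = (-0.5700,0.1900)
o2: d²=193 > ρ²=21 → inactive
F = F_att + ΣF_rep = (-1.3200,5.4400)
p' = p + 1/10·F = (6.8680,-8.4560)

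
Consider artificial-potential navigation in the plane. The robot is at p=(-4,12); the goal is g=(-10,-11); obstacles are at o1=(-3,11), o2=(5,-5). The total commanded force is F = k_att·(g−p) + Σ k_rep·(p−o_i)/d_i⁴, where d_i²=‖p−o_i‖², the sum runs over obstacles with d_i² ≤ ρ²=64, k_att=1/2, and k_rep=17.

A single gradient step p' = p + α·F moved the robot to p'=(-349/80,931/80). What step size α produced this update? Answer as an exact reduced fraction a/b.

α = 1/20

F_att = 1/2·(g−p) = 1/2·(-6,-23) = (-3.0000,-11.5000)
o1: d²=2 ≤ ρ²=64; F_rep = 17·(-1,1)/2² = (-4.2500,4.2500)
o2: d²=370 > ρ²=64 → inactive
F = F_att + ΣF_rep = (-7.2500,-7.2500)
Δp = p'−p = (-0.3625,-0.3625); α = Δx/Fx = (-29/80) / (-29/4) = 1/20
check: Δy/Fy = (-29/80) / (-29/4) = 1/20 ✓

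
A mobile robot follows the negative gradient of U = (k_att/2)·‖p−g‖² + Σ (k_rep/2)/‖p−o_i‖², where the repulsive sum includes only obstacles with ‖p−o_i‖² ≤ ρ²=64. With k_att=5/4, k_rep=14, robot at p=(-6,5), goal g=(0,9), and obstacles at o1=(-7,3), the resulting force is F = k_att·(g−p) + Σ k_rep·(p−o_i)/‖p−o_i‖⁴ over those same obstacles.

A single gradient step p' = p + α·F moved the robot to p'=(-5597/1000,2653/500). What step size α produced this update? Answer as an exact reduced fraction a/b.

F_att = 5/4·(g−p) = 5/4·(6,4) = (7.5000,5.0000)
o1: d²=5 ≤ ρ²=64; F_rep = 14·(1,2)/5² = (0.5600,1.1200)
F = F_att + ΣF_rep = (8.0600,6.1200)
Δp = p'−p = (0.4030,0.3060); α = Δx/Fx = (403/1000) / (403/50) = 1/20
check: Δy/Fy = (153/500) / (153/25) = 1/20 ✓

α = 1/20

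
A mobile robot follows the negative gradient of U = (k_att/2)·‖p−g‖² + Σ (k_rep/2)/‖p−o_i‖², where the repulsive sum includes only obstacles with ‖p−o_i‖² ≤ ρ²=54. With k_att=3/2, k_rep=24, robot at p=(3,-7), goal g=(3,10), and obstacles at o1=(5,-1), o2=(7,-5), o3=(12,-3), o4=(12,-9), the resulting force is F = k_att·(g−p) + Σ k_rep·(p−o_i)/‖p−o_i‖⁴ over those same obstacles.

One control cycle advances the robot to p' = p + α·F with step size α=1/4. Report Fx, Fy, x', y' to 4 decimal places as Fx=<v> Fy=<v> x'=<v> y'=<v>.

Fx=-0.2700 Fy=25.2900 x'=2.9325 y'=-0.6775

F_att = 3/2·(g−p) = 3/2·(0,17) = (0.0000,25.5000)
o1: d²=40 ≤ ρ²=54; F_rep = 24·(-2,-6)/40² = (-0.0300,-0.0900)
o2: d²=20 ≤ ρ²=54; F_rep = 24·(-4,-2)/20² = (-0.2400,-0.1200)
o3: d²=97 > ρ²=54 → inactive
o4: d²=85 > ρ²=54 → inactive
F = F_att + ΣF_rep = (-0.2700,25.2900)
p' = p + 1/4·F = (2.9325,-0.6775)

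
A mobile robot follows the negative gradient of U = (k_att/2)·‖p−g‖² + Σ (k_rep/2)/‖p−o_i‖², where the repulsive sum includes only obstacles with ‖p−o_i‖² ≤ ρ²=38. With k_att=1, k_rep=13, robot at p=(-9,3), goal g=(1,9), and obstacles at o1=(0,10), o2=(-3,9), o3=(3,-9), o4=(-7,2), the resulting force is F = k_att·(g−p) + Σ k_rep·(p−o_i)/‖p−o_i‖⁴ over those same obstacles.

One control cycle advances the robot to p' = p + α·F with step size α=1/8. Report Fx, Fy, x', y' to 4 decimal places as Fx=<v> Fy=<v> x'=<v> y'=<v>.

F_att = 1·(g−p) = 1·(10,6) = (10.0000,6.0000)
o1: d²=130 > ρ²=38 → inactive
o2: d²=72 > ρ²=38 → inactive
o3: d²=288 > ρ²=38 → inactive
o4: d²=5 ≤ ρ²=38; F_rep = 13·(-2,1)/5² = (-1.0400,0.5200)
F = F_att + ΣF_rep = (8.9600,6.5200)
p' = p + 1/8·F = (-7.8800,3.8150)

Fx=8.9600 Fy=6.5200 x'=-7.8800 y'=3.8150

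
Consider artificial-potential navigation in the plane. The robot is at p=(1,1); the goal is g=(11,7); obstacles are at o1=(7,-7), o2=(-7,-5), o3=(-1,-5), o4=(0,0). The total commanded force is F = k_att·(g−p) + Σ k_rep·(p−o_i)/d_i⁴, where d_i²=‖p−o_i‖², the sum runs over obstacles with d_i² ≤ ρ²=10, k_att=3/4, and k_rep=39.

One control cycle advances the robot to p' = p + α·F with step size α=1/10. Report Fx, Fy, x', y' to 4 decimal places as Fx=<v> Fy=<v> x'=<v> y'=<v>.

F_att = 3/4·(g−p) = 3/4·(10,6) = (7.5000,4.5000)
o1: d²=100 > ρ²=10 → inactive
o2: d²=100 > ρ²=10 → inactive
o3: d²=40 > ρ²=10 → inactive
o4: d²=2 ≤ ρ²=10; F_rep = 39·(1,1)/2² = (9.7500,9.7500)
F = F_att + ΣF_rep = (17.2500,14.2500)
p' = p + 1/10·F = (2.7250,2.4250)

Fx=17.2500 Fy=14.2500 x'=2.7250 y'=2.4250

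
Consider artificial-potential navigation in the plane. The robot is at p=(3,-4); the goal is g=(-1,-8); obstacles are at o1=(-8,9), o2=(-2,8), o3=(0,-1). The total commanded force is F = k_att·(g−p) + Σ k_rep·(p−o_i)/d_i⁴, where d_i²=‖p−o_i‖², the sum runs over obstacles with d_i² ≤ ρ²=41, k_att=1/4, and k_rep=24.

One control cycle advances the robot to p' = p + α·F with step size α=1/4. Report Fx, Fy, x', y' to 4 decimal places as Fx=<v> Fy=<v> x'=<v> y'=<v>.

F_att = 1/4·(g−p) = 1/4·(-4,-4) = (-1.0000,-1.0000)
o1: d²=290 > ρ²=41 → inactive
o2: d²=169 > ρ²=41 → inactive
o3: d²=18 ≤ ρ²=41; F_rep = 24·(3,-3)/18² = (0.2222,-0.2222)
F = F_att + ΣF_rep = (-0.7778,-1.2222)
p' = p + 1/4·F = (2.8056,-4.3056)

Fx=-0.7778 Fy=-1.2222 x'=2.8056 y'=-4.3056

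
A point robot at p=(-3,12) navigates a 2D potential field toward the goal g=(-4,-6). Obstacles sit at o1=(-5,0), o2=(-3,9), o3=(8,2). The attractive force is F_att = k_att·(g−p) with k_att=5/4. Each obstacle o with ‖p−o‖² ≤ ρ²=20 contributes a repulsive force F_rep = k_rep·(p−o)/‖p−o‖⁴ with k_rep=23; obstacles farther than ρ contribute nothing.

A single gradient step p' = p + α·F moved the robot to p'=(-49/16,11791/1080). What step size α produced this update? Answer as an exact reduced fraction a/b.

F_att = 5/4·(g−p) = 5/4·(-1,-18) = (-1.2500,-22.5000)
o1: d²=148 > ρ²=20 → inactive
o2: d²=9 ≤ ρ²=20; F_rep = 23·(0,3)/9² = (0.0000,0.8519)
o3: d²=221 > ρ²=20 → inactive
F = F_att + ΣF_rep = (-1.2500,-21.6481)
Δp = p'−p = (-0.0625,-1.0824); α = Δx/Fx = (-1/16) / (-5/4) = 1/20
check: Δy/Fy = (-1169/1080) / (-1169/54) = 1/20 ✓

α = 1/20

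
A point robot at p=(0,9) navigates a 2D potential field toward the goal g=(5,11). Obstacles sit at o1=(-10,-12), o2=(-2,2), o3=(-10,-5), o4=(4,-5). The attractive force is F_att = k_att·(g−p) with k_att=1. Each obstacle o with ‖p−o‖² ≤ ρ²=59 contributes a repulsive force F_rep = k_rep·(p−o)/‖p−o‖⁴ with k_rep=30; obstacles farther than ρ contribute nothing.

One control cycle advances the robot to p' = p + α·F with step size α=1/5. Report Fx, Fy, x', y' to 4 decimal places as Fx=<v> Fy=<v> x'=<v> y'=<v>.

Fx=5.0214 Fy=2.0748 x'=1.0043 y'=9.4150

F_att = 1·(g−p) = 1·(5,2) = (5.0000,2.0000)
o1: d²=541 > ρ²=59 → inactive
o2: d²=53 ≤ ρ²=59; F_rep = 30·(2,7)/53² = (0.0214,0.0748)
o3: d²=296 > ρ²=59 → inactive
o4: d²=212 > ρ²=59 → inactive
F = F_att + ΣF_rep = (5.0214,2.0748)
p' = p + 1/5·F = (1.0043,9.4150)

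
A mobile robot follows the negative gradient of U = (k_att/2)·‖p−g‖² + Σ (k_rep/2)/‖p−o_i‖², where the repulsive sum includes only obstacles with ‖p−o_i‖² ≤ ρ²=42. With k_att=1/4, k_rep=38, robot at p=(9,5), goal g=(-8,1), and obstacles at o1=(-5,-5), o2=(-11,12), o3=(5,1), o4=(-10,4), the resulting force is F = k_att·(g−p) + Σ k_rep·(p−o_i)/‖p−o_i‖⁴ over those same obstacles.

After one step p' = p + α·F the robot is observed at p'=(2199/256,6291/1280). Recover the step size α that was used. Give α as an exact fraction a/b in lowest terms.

α = 1/10

F_att = 1/4·(g−p) = 1/4·(-17,-4) = (-4.2500,-1.0000)
o1: d²=296 > ρ²=42 → inactive
o2: d²=449 > ρ²=42 → inactive
o3: d²=32 ≤ ρ²=42; F_rep = 38·(4,4)/32² = (0.1484,0.1484)
o4: d²=362 > ρ²=42 → inactive
F = F_att + ΣF_rep = (-4.1016,-0.8516)
Δp = p'−p = (-0.4102,-0.0852); α = Δx/Fx = (-105/256) / (-525/128) = 1/10
check: Δy/Fy = (-109/1280) / (-109/128) = 1/10 ✓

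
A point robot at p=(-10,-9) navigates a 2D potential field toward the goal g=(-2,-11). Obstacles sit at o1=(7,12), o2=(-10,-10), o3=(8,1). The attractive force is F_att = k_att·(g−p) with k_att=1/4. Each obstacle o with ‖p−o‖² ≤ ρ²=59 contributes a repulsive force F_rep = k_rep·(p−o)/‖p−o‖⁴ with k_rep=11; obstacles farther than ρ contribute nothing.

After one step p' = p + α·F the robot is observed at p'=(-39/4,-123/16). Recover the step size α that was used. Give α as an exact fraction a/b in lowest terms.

F_att = 1/4·(g−p) = 1/4·(8,-2) = (2.0000,-0.5000)
o1: d²=730 > ρ²=59 → inactive
o2: d²=1 ≤ ρ²=59; F_rep = 11·(0,1)/1² = (0.0000,11.0000)
o3: d²=424 > ρ²=59 → inactive
F = F_att + ΣF_rep = (2.0000,10.5000)
Δp = p'−p = (0.2500,1.3125); α = Δx/Fx = (1/4) / (2) = 1/8
check: Δy/Fy = (21/16) / (21/2) = 1/8 ✓

α = 1/8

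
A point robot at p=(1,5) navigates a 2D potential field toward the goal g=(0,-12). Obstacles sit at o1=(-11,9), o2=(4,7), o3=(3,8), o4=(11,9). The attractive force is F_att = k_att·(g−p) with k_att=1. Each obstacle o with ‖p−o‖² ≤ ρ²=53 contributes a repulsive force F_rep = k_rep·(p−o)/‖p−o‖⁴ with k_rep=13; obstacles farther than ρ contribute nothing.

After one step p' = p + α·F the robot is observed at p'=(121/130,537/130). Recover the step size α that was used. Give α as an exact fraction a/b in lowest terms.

F_att = 1·(g−p) = 1·(-1,-17) = (-1.0000,-17.0000)
o1: d²=160 > ρ²=53 → inactive
o2: d²=13 ≤ ρ²=53; F_rep = 13·(-3,-2)/13² = (-0.2308,-0.1538)
o3: d²=13 ≤ ρ²=53; F_rep = 13·(-2,-3)/13² = (-0.1538,-0.2308)
o4: d²=116 > ρ²=53 → inactive
F = F_att + ΣF_rep = (-1.3846,-17.3846)
Δp = p'−p = (-0.0692,-0.8692); α = Δx/Fx = (-9/130) / (-18/13) = 1/20
check: Δy/Fy = (-113/130) / (-226/13) = 1/20 ✓

α = 1/20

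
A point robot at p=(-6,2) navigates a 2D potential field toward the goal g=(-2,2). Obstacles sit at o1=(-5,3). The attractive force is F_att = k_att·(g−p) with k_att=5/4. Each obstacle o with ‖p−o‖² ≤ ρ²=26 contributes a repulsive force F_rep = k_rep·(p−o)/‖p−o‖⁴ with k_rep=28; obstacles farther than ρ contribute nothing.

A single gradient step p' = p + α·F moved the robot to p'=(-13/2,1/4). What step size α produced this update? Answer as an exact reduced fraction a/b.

F_att = 5/4·(g−p) = 5/4·(4,0) = (5.0000,0.0000)
o1: d²=2 ≤ ρ²=26; F_rep = 28·(-1,-1)/2² = (-7.0000,-7.0000)
F = F_att + ΣF_rep = (-2.0000,-7.0000)
Δp = p'−p = (-0.5000,-1.7500); α = Δx/Fx = (-1/2) / (-2) = 1/4
check: Δy/Fy = (-7/4) / (-7) = 1/4 ✓

α = 1/4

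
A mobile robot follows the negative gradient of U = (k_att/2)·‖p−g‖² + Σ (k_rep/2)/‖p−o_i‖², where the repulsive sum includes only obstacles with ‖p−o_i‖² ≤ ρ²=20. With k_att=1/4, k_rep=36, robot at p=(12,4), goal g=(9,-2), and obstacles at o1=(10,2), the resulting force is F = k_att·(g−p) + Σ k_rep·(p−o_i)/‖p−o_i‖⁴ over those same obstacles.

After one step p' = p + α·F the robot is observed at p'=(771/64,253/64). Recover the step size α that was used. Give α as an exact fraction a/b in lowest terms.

F_att = 1/4·(g−p) = 1/4·(-3,-6) = (-0.7500,-1.5000)
o1: d²=8 ≤ ρ²=20; F_rep = 36·(2,2)/8² = (1.1250,1.1250)
F = F_att + ΣF_rep = (0.3750,-0.3750)
Δp = p'−p = (0.0469,-0.0469); α = Δx/Fx = (3/64) / (3/8) = 1/8
check: Δy/Fy = (-3/64) / (-3/8) = 1/8 ✓

α = 1/8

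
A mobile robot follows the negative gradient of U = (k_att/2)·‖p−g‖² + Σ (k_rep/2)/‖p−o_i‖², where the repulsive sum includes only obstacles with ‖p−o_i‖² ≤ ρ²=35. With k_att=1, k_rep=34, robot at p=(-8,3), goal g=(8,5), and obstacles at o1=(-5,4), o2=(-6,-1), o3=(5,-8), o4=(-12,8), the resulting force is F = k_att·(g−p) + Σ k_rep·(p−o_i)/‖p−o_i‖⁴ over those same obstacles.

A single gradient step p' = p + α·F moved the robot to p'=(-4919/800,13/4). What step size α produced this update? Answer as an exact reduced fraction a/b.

α = 1/8

F_att = 1·(g−p) = 1·(16,2) = (16.0000,2.0000)
o1: d²=10 ≤ ρ²=35; F_rep = 34·(-3,-1)/10² = (-1.0200,-0.3400)
o2: d²=20 ≤ ρ²=35; F_rep = 34·(-2,4)/20² = (-0.1700,0.3400)
o3: d²=290 > ρ²=35 → inactive
o4: d²=41 > ρ²=35 → inactive
F = F_att + ΣF_rep = (14.8100,2.0000)
Δp = p'−p = (1.8513,0.2500); α = Δx/Fx = (1481/800) / (1481/100) = 1/8
check: Δy/Fy = (1/4) / (2) = 1/8 ✓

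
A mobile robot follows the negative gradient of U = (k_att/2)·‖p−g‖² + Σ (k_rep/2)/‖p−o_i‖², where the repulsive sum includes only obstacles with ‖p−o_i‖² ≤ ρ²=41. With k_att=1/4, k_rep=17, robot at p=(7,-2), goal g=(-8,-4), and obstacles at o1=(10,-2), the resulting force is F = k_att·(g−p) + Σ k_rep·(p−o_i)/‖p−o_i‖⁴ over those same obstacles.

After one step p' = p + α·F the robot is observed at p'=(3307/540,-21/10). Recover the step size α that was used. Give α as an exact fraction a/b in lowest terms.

F_att = 1/4·(g−p) = 1/4·(-15,-2) = (-3.7500,-0.5000)
o1: d²=9 ≤ ρ²=41; F_rep = 17·(-3,0)/9² = (-0.6296,0.0000)
F = F_att + ΣF_rep = (-4.3796,-0.5000)
Δp = p'−p = (-0.8759,-0.1000); α = Δx/Fx = (-473/540) / (-473/108) = 1/5
check: Δy/Fy = (-1/10) / (-1/2) = 1/5 ✓

α = 1/5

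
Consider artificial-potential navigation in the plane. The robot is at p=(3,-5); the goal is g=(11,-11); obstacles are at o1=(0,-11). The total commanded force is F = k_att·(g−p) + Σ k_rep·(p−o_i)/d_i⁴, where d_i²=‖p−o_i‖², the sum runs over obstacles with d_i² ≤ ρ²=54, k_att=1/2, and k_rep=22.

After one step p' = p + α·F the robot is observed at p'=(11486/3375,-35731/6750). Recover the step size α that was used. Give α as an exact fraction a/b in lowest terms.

F_att = 1/2·(g−p) = 1/2·(8,-6) = (4.0000,-3.0000)
o1: d²=45 ≤ ρ²=54; F_rep = 22·(3,6)/45² = (0.0326,0.0652)
F = F_att + ΣF_rep = (4.0326,-2.9348)
Δp = p'−p = (0.4033,-0.2935); α = Δx/Fx = (1361/3375) / (2722/675) = 1/10
check: Δy/Fy = (-1981/6750) / (-1981/675) = 1/10 ✓

α = 1/10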